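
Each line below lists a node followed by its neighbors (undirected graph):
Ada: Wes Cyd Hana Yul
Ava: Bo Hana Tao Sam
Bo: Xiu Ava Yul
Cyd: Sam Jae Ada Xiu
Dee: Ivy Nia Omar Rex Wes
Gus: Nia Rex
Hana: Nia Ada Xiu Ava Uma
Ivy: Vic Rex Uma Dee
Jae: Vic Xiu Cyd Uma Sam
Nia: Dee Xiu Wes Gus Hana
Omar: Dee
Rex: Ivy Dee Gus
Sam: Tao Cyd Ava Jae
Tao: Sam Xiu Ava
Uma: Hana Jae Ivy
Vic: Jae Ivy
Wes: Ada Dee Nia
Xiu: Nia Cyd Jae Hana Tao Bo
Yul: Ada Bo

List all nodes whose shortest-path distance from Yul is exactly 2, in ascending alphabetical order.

Ava, Cyd, Hana, Wes, Xiu

Level 0: Yul
Level 1: Ada, Bo
Level 2: Ava, Cyd, Hana, Wes, Xiu
Level 3: Dee, Jae, Nia, Sam, Tao, Uma
Level 4: Gus, Ivy, Omar, Rex, Vic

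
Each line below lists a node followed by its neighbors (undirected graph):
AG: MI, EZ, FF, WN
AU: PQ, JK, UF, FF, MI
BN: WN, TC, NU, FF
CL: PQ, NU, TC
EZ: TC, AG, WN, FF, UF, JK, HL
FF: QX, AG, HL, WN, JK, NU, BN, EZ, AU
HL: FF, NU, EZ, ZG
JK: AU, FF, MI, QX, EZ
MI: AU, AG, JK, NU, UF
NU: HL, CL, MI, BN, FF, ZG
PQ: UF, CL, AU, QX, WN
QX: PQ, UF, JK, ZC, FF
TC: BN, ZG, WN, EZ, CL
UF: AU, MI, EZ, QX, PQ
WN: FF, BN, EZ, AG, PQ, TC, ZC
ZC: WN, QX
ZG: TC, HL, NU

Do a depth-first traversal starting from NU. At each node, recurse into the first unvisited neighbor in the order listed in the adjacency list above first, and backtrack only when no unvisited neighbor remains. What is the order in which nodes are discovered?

Visit NU
NU → HL
HL → FF
FF → QX
QX → PQ
PQ → UF
UF → AU
AU → JK
JK → MI
MI → AG
AG → EZ
EZ → TC
TC → BN
BN → WN
WN → ZC
TC → ZG
TC → CL

NU → HL → FF → QX → PQ → UF → AU → JK → MI → AG → EZ → TC → BN → WN → ZC → ZG → CL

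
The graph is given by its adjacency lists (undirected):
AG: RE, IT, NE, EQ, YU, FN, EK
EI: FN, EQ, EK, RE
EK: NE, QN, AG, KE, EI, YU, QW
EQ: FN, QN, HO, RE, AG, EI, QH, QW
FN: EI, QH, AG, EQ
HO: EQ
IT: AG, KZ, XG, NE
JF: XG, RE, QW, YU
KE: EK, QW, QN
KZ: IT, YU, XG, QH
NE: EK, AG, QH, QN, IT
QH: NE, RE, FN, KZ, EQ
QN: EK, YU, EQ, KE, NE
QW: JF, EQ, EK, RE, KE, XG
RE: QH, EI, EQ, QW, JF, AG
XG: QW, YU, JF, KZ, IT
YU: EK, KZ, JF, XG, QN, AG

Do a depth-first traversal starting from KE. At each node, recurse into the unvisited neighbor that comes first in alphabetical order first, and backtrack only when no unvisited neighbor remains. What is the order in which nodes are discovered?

Visit KE
KE → EK
EK → AG
AG → EQ
EQ → EI
EI → FN
FN → QH
QH → KZ
KZ → IT
IT → NE
NE → QN
QN → YU
YU → JF
JF → QW
QW → RE
QW → XG
EQ → HO

KE, EK, AG, EQ, EI, FN, QH, KZ, IT, NE, QN, YU, JF, QW, RE, XG, HO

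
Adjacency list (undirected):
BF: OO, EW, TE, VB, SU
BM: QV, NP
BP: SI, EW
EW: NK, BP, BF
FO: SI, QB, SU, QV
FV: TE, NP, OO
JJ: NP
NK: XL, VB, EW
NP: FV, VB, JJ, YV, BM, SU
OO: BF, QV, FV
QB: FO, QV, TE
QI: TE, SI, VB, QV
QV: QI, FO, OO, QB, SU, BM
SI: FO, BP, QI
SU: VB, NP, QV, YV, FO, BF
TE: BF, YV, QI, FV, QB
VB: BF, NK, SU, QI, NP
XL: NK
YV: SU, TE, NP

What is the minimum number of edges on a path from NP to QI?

Level 0: NP
Level 1: BM, FV, JJ, SU, VB, YV
Level 2: BF, FO, NK, OO, QI, QV, TE
Level 3: EW, QB, SI, XL
Level 4: BP
QI first appears at level 2.

2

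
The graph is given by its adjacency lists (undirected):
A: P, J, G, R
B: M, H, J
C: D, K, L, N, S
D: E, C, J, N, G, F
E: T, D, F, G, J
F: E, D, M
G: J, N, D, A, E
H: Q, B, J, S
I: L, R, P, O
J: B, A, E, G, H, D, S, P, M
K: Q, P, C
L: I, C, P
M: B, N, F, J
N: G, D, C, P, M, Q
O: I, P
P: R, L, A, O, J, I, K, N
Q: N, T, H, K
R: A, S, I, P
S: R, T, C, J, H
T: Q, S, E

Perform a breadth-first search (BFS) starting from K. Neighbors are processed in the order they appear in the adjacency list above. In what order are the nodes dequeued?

K, Q, P, C, N, T, H, R, L, A, O, J, I, D, S, G, M, E, B, F

Visit K; enqueue Q, P, C → queue [Q, P, C]
Visit Q; enqueue N, T, H → queue [P, C, N, T, H]
Visit P; enqueue R, L, A, O, J, I → queue [C, N, T, H, R, L, A, O, J, I]
Visit C; enqueue D, S → queue [N, T, H, R, L, A, O, J, I, D, S]
Visit N; enqueue G, M → queue [T, H, R, L, A, O, J, I, D, S, G, M]
Visit T; enqueue E → queue [H, R, L, A, O, J, I, D, S, G, M, E]
Visit H; enqueue B → queue [R, L, A, O, J, I, D, S, G, M, E, B]
Visit R → queue [L, A, O, J, I, D, S, G, M, E, B]
Visit L → queue [A, O, J, I, D, S, G, M, E, B]
Visit A → queue [O, J, I, D, S, G, M, E, B]
Visit O → queue [J, I, D, S, G, M, E, B]
Visit J → queue [I, D, S, G, M, E, B]
Visit I → queue [D, S, G, M, E, B]
Visit D; enqueue F → queue [S, G, M, E, B, F]
Visit S → queue [G, M, E, B, F]
Visit G → queue [M, E, B, F]
Visit M → queue [E, B, F]
Visit E → queue [B, F]
Visit B → queue [F]
Visit F → queue []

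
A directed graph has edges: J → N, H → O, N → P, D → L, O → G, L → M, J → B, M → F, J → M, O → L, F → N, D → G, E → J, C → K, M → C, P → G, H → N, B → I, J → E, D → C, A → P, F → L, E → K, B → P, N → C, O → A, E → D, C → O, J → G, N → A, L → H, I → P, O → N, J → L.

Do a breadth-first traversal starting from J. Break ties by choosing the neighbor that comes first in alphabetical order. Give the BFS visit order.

Visit J; enqueue B, E, G, L, M, N → queue [B, E, G, L, M, N]
Visit B; enqueue I, P → queue [E, G, L, M, N, I, P]
Visit E; enqueue D, K → queue [G, L, M, N, I, P, D, K]
Visit G → queue [L, M, N, I, P, D, K]
Visit L; enqueue H → queue [M, N, I, P, D, K, H]
Visit M; enqueue C, F → queue [N, I, P, D, K, H, C, F]
Visit N; enqueue A → queue [I, P, D, K, H, C, F, A]
Visit I → queue [P, D, K, H, C, F, A]
Visit P → queue [D, K, H, C, F, A]
Visit D → queue [K, H, C, F, A]
Visit K → queue [H, C, F, A]
Visit H; enqueue O → queue [C, F, A, O]
Visit C → queue [F, A, O]
Visit F → queue [A, O]
Visit A → queue [O]
Visit O → queue []

J, B, E, G, L, M, N, I, P, D, K, H, C, F, A, O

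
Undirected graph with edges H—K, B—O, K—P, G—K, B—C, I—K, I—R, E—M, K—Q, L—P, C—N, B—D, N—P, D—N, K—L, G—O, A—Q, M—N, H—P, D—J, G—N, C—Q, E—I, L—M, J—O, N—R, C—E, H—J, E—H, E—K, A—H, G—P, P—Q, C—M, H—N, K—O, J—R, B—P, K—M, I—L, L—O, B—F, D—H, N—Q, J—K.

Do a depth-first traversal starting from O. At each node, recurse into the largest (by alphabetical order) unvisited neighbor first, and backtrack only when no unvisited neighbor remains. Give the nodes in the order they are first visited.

Visit O
O → L
L → P
P → Q
Q → N
N → R
R → J
J → K
K → M
M → E
E → I
E → H
H → D
D → B
B → F
B → C
H → A
K → G

O, L, P, Q, N, R, J, K, M, E, I, H, D, B, F, C, A, G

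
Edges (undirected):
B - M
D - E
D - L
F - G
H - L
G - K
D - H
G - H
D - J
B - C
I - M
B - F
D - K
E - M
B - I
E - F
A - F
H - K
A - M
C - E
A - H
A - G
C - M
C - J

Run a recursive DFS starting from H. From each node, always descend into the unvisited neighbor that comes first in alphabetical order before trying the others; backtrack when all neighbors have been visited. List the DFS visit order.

H A F B C E D J K G L M I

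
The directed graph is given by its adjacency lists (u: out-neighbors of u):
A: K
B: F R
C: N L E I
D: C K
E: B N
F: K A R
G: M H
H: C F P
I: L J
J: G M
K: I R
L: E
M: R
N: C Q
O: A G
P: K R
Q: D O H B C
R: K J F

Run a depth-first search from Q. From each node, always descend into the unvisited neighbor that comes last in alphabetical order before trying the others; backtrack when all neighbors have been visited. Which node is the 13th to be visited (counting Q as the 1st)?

F

Visit Q
Q → O
O → G
G → M
M → R
R → K
K → I
I → L
L → E
E → N
N → C
E → B
B → F
F → A
I → J
G → H
H → P
Q → D

Visit order: Q, O, G, M, R, K, I, L, E, N, C, B, F, A, J, H, P, D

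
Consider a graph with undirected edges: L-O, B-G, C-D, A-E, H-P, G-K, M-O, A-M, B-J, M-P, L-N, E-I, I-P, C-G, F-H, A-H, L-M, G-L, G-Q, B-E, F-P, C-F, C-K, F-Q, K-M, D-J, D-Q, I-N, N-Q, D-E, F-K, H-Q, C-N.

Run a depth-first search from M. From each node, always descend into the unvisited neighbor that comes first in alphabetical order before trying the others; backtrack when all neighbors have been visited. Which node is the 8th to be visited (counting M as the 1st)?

J

Visit M
M → A
A → E
E → B
B → G
G → C
C → D
D → J
D → Q
Q → F
F → H
H → P
P → I
I → N
N → L
L → O
F → K

Visit order: M, A, E, B, G, C, D, J, Q, F, H, P, I, N, L, O, K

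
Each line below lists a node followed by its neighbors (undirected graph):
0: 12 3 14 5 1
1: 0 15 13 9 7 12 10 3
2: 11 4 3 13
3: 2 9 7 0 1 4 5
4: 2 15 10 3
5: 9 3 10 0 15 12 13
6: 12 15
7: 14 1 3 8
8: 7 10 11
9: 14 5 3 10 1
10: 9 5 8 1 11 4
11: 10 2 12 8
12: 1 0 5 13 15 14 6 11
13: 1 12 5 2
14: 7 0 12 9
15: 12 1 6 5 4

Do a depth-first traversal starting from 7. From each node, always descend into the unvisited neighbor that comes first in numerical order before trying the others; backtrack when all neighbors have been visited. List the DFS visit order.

7 → 1 → 0 → 3 → 2 → 4 → 10 → 5 → 9 → 14 → 12 → 6 → 15 → 11 → 8 → 13

Visit 7
7 → 1
1 → 0
0 → 3
3 → 2
2 → 4
4 → 10
10 → 5
5 → 9
9 → 14
14 → 12
12 → 6
6 → 15
12 → 11
11 → 8
12 → 13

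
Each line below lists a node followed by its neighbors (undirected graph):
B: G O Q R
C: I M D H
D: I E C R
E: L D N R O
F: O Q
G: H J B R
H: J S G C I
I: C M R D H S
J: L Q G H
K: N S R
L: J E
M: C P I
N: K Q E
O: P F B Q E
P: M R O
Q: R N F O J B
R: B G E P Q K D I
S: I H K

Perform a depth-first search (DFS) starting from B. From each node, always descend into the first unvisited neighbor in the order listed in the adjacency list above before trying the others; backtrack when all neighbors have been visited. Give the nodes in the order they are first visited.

B, G, H, J, L, E, D, I, C, M, P, R, Q, N, K, S, F, O

Visit B
B → G
G → H
H → J
J → L
L → E
E → D
D → I
I → C
C → M
M → P
P → R
R → Q
Q → N
N → K
K → S
Q → F
F → O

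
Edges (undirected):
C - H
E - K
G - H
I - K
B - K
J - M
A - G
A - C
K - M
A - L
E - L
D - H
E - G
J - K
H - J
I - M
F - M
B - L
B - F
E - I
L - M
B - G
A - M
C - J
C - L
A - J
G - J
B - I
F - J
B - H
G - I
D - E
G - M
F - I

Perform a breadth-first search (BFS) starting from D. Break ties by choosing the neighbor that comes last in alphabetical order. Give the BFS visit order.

D -> H -> E -> J -> G -> C -> B -> L -> K -> I -> M -> F -> A

Visit D; enqueue H, E → queue [H, E]
Visit H; enqueue J, G, C, B → queue [E, J, G, C, B]
Visit E; enqueue L, K, I → queue [J, G, C, B, L, K, I]
Visit J; enqueue M, F, A → queue [G, C, B, L, K, I, M, F, A]
Visit G → queue [C, B, L, K, I, M, F, A]
Visit C → queue [B, L, K, I, M, F, A]
Visit B → queue [L, K, I, M, F, A]
Visit L → queue [K, I, M, F, A]
Visit K → queue [I, M, F, A]
Visit I → queue [M, F, A]
Visit M → queue [F, A]
Visit F → queue [A]
Visit A → queue []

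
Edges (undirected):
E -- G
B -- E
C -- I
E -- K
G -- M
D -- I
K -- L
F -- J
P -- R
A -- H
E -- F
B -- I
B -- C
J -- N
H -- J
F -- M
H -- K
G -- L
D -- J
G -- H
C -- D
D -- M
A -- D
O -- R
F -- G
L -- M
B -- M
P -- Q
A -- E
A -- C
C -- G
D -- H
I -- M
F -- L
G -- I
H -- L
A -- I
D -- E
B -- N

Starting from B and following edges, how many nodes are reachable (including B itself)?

14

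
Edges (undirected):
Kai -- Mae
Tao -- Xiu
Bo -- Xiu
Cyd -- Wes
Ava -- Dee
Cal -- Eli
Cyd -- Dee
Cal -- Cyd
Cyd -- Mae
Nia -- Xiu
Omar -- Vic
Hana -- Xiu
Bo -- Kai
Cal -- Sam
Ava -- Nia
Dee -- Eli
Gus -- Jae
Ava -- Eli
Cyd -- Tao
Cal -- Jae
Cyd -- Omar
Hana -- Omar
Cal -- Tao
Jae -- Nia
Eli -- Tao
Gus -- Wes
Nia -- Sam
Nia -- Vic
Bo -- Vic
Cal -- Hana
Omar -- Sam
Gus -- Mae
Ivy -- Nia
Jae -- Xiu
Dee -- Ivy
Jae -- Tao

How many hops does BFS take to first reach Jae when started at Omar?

3

Level 0: Omar
Level 1: Cyd, Hana, Sam, Vic
Level 2: Bo, Cal, Dee, Mae, Nia, Tao, Wes, Xiu
Level 3: Ava, Eli, Gus, Ivy, Jae, Kai
Jae first appears at level 3.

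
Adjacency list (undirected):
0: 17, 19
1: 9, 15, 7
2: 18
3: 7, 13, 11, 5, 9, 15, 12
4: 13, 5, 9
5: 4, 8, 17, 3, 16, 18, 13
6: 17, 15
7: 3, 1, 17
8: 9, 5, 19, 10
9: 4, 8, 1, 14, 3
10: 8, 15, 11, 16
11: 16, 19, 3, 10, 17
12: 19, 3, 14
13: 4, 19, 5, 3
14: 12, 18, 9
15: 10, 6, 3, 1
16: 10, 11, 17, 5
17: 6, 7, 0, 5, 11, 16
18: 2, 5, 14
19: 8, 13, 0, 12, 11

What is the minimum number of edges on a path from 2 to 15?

4

Level 0: 2
Level 1: 18
Level 2: 5, 14
Level 3: 3, 4, 8, 9, 12, 13, 16, 17
Level 4: 0, 1, 6, 7, 10, 11, 15, 19
15 first appears at level 4.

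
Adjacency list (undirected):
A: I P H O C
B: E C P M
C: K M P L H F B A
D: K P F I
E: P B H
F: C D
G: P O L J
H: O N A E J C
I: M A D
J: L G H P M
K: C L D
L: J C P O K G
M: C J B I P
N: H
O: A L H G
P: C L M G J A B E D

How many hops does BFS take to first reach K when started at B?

2

Level 0: B
Level 1: C, E, M, P
Level 2: A, D, F, G, H, I, J, K, L
Level 3: N, O
K first appears at level 2.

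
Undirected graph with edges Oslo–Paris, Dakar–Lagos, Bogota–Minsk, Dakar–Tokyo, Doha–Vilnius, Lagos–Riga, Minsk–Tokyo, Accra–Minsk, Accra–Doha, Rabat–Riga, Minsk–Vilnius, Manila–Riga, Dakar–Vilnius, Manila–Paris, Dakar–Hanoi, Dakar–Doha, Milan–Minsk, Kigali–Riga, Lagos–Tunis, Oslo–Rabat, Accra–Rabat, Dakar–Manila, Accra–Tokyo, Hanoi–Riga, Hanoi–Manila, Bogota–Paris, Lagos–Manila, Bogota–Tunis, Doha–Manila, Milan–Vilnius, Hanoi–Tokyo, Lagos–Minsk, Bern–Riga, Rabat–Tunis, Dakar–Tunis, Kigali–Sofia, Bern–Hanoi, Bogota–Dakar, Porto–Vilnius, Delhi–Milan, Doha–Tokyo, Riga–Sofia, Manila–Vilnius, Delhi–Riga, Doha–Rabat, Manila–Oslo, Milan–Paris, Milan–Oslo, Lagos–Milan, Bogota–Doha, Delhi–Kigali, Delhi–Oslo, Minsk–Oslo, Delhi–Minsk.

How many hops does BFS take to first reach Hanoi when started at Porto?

Level 0: Porto
Level 1: Vilnius
Level 2: Dakar, Doha, Manila, Milan, Minsk
Level 3: Accra, Bogota, Delhi, Hanoi, Lagos, Oslo, Paris, Rabat, Riga, Tokyo, Tunis
Level 4: Bern, Kigali, Sofia
Hanoi first appears at level 3.

3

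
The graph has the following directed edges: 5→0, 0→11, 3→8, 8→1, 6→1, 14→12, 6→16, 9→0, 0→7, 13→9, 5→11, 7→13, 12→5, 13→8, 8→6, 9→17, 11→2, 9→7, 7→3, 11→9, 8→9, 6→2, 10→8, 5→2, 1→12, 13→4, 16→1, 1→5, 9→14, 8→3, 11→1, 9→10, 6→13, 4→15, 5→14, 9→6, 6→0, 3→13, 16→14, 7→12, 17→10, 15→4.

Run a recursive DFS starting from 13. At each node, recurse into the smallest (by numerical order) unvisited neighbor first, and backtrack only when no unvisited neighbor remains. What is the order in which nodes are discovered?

Visit 13
13 → 4
4 → 15
13 → 8
8 → 1
1 → 5
5 → 0
0 → 7
7 → 3
7 → 12
0 → 11
11 → 2
11 → 9
9 → 6
6 → 16
16 → 14
9 → 10
9 → 17

13, 4, 15, 8, 1, 5, 0, 7, 3, 12, 11, 2, 9, 6, 16, 14, 10, 17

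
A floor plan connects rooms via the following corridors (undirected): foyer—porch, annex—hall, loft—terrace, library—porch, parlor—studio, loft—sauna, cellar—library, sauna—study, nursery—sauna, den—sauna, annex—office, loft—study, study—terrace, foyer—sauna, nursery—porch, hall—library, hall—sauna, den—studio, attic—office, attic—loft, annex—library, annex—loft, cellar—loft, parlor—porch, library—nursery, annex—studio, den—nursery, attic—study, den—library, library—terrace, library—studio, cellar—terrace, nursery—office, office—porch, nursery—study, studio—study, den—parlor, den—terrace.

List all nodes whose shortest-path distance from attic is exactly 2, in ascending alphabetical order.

Level 0: attic
Level 1: loft, office, study
Level 2: annex, cellar, nursery, porch, sauna, studio, terrace
Level 3: den, foyer, hall, library, parlor

annex, cellar, nursery, porch, sauna, studio, terrace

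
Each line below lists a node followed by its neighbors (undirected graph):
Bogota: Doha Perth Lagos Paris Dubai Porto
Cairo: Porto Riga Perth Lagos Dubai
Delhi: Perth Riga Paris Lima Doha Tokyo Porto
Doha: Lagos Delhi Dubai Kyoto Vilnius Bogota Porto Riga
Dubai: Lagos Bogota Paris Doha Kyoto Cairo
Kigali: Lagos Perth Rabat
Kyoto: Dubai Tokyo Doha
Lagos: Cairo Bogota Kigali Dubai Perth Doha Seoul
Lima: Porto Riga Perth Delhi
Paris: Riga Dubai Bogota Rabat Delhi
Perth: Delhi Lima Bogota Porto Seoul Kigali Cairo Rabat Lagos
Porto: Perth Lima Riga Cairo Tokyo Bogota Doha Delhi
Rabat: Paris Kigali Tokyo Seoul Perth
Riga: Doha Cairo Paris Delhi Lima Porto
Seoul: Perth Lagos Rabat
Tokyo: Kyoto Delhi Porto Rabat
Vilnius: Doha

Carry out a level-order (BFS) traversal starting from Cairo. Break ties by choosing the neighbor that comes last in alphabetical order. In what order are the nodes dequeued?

Cairo -> Riga -> Porto -> Perth -> Lagos -> Dubai -> Paris -> Lima -> Doha -> Delhi -> Tokyo -> Bogota -> Seoul -> Rabat -> Kigali -> Kyoto -> Vilnius

Visit Cairo; enqueue Riga, Porto, Perth, Lagos, Dubai → queue [Riga, Porto, Perth, Lagos, Dubai]
Visit Riga; enqueue Paris, Lima, Doha, Delhi → queue [Porto, Perth, Lagos, Dubai, Paris, Lima, Doha, Delhi]
Visit Porto; enqueue Tokyo, Bogota → queue [Perth, Lagos, Dubai, Paris, Lima, Doha, Delhi, Tokyo, Bogota]
Visit Perth; enqueue Seoul, Rabat, Kigali → queue [Lagos, Dubai, Paris, Lima, Doha, Delhi, Tokyo, Bogota, Seoul, Rabat, Kigali]
Visit Lagos → queue [Dubai, Paris, Lima, Doha, Delhi, Tokyo, Bogota, Seoul, Rabat, Kigali]
Visit Dubai; enqueue Kyoto → queue [Paris, Lima, Doha, Delhi, Tokyo, Bogota, Seoul, Rabat, Kigali, Kyoto]
Visit Paris → queue [Lima, Doha, Delhi, Tokyo, Bogota, Seoul, Rabat, Kigali, Kyoto]
Visit Lima → queue [Doha, Delhi, Tokyo, Bogota, Seoul, Rabat, Kigali, Kyoto]
Visit Doha; enqueue Vilnius → queue [Delhi, Tokyo, Bogota, Seoul, Rabat, Kigali, Kyoto, Vilnius]
Visit Delhi → queue [Tokyo, Bogota, Seoul, Rabat, Kigali, Kyoto, Vilnius]
Visit Tokyo → queue [Bogota, Seoul, Rabat, Kigali, Kyoto, Vilnius]
Visit Bogota → queue [Seoul, Rabat, Kigali, Kyoto, Vilnius]
Visit Seoul → queue [Rabat, Kigali, Kyoto, Vilnius]
Visit Rabat → queue [Kigali, Kyoto, Vilnius]
Visit Kigali → queue [Kyoto, Vilnius]
Visit Kyoto → queue [Vilnius]
Visit Vilnius → queue []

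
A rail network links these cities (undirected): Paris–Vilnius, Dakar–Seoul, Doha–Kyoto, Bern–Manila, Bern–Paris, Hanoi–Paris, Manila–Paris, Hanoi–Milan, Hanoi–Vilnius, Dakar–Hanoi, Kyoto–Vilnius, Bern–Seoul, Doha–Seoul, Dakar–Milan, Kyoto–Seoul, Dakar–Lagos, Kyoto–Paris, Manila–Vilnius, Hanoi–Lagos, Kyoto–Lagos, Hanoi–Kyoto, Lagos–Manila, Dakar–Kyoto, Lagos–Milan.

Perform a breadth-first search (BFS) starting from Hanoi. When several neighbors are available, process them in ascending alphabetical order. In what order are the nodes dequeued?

Visit Hanoi; enqueue Dakar, Kyoto, Lagos, Milan, Paris, Vilnius → queue [Dakar, Kyoto, Lagos, Milan, Paris, Vilnius]
Visit Dakar; enqueue Seoul → queue [Kyoto, Lagos, Milan, Paris, Vilnius, Seoul]
Visit Kyoto; enqueue Doha → queue [Lagos, Milan, Paris, Vilnius, Seoul, Doha]
Visit Lagos; enqueue Manila → queue [Milan, Paris, Vilnius, Seoul, Doha, Manila]
Visit Milan → queue [Paris, Vilnius, Seoul, Doha, Manila]
Visit Paris; enqueue Bern → queue [Vilnius, Seoul, Doha, Manila, Bern]
Visit Vilnius → queue [Seoul, Doha, Manila, Bern]
Visit Seoul → queue [Doha, Manila, Bern]
Visit Doha → queue [Manila, Bern]
Visit Manila → queue [Bern]
Visit Bern → queue []

Hanoi -> Dakar -> Kyoto -> Lagos -> Milan -> Paris -> Vilnius -> Seoul -> Doha -> Manila -> Bern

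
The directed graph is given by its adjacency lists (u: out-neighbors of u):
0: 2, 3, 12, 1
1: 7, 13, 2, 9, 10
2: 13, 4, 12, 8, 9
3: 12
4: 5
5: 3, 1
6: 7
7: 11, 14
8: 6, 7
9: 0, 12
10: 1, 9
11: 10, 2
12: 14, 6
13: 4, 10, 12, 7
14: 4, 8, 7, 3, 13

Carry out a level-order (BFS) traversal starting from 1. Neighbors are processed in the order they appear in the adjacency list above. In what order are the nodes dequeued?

Visit 1; enqueue 7, 13, 2, 9, 10 → queue [7, 13, 2, 9, 10]
Visit 7; enqueue 11, 14 → queue [13, 2, 9, 10, 11, 14]
Visit 13; enqueue 4, 12 → queue [2, 9, 10, 11, 14, 4, 12]
Visit 2; enqueue 8 → queue [9, 10, 11, 14, 4, 12, 8]
Visit 9; enqueue 0 → queue [10, 11, 14, 4, 12, 8, 0]
Visit 10 → queue [11, 14, 4, 12, 8, 0]
Visit 11 → queue [14, 4, 12, 8, 0]
Visit 14; enqueue 3 → queue [4, 12, 8, 0, 3]
Visit 4; enqueue 5 → queue [12, 8, 0, 3, 5]
Visit 12; enqueue 6 → queue [8, 0, 3, 5, 6]
Visit 8 → queue [0, 3, 5, 6]
Visit 0 → queue [3, 5, 6]
Visit 3 → queue [5, 6]
Visit 5 → queue [6]
Visit 6 → queue []

1, 7, 13, 2, 9, 10, 11, 14, 4, 12, 8, 0, 3, 5, 6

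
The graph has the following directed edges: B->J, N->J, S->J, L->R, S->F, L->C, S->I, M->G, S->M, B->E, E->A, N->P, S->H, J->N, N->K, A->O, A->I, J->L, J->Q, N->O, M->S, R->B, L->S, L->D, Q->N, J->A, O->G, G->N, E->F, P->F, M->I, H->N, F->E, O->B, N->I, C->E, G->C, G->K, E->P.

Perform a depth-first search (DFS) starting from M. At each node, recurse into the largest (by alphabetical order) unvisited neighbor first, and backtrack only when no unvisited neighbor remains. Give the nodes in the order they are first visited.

Visit M
M → S
S → J
J → Q
Q → N
N → P
P → F
F → E
E → A
A → O
O → G
G → K
G → C
O → B
A → I
J → L
L → R
L → D
S → H

M, S, J, Q, N, P, F, E, A, O, G, K, C, B, I, L, R, D, H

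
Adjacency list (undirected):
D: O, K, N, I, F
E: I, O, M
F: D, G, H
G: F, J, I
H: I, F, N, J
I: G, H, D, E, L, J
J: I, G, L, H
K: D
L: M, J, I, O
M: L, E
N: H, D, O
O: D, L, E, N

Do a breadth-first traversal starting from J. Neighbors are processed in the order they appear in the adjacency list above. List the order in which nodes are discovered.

J, I, G, L, H, D, E, F, M, O, N, K

Visit J; enqueue I, G, L, H → queue [I, G, L, H]
Visit I; enqueue D, E → queue [G, L, H, D, E]
Visit G; enqueue F → queue [L, H, D, E, F]
Visit L; enqueue M, O → queue [H, D, E, F, M, O]
Visit H; enqueue N → queue [D, E, F, M, O, N]
Visit D; enqueue K → queue [E, F, M, O, N, K]
Visit E → queue [F, M, O, N, K]
Visit F → queue [M, O, N, K]
Visit M → queue [O, N, K]
Visit O → queue [N, K]
Visit N → queue [K]
Visit K → queue []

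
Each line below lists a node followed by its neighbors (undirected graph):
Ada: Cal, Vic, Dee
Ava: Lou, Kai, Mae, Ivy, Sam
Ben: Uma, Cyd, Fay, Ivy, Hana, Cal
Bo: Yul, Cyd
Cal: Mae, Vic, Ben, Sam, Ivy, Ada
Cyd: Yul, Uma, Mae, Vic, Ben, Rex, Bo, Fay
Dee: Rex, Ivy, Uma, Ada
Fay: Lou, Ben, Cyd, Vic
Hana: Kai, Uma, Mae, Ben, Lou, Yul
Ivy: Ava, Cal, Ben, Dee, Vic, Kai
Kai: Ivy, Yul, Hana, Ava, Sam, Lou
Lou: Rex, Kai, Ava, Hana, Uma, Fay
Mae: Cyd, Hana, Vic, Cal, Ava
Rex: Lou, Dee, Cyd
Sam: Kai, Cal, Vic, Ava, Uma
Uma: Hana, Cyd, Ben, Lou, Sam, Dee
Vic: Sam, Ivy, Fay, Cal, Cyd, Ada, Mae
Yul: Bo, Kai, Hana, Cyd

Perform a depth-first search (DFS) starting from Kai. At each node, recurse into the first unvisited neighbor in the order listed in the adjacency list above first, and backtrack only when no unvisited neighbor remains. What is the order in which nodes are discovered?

Visit Kai
Kai → Ivy
Ivy → Ava
Ava → Lou
Lou → Rex
Rex → Dee
Dee → Uma
Uma → Hana
Hana → Mae
Mae → Cyd
Cyd → Yul
Yul → Bo
Cyd → Vic
Vic → Sam
Sam → Cal
Cal → Ben
Ben → Fay
Cal → Ada

Kai → Ivy → Ava → Lou → Rex → Dee → Uma → Hana → Mae → Cyd → Yul → Bo → Vic → Sam → Cal → Ben → Fay → Ada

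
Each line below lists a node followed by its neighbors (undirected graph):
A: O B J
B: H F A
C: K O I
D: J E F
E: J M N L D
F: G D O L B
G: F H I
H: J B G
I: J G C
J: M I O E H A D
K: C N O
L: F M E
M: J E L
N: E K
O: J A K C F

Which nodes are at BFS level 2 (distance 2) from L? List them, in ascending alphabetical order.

Level 0: L
Level 1: E, F, M
Level 2: B, D, G, J, N, O
Level 3: A, C, H, I, K

B, D, G, J, N, O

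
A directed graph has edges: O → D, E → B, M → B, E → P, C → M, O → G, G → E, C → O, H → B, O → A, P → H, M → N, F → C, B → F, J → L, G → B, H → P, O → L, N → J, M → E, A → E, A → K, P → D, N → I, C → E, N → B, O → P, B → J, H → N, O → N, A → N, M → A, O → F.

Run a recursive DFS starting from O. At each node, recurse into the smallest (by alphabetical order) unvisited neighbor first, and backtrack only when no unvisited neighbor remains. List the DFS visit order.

O → A → E → B → F → C → M → N → I → J → L → P → D → H → K → G

Visit O
O → A
A → E
E → B
B → F
F → C
C → M
M → N
N → I
N → J
J → L
E → P
P → D
P → H
A → K
O → G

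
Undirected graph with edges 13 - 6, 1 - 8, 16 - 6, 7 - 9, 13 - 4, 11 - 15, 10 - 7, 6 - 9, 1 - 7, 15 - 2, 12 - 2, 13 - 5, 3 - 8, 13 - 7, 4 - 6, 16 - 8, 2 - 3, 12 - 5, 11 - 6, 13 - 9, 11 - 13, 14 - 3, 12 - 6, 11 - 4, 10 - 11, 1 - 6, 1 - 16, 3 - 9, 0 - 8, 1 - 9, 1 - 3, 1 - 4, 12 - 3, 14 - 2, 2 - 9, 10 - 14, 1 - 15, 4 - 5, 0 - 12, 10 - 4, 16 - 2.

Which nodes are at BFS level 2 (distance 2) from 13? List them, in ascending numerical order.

1, 2, 3, 10, 12, 15, 16

Level 0: 13
Level 1: 4, 5, 6, 7, 9, 11
Level 2: 1, 2, 3, 10, 12, 15, 16
Level 3: 0, 8, 14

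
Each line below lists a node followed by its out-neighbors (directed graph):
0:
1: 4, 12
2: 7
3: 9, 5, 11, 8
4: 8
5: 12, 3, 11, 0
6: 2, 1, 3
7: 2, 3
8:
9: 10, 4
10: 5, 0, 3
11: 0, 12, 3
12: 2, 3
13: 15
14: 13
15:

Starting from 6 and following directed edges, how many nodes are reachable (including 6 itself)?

BFS from 6 visits: 6, 2, 1, 3, 7, 4, 12, 9, 5, 11, 8, 10, 0
Reachable nodes: 13 of 16 total.

13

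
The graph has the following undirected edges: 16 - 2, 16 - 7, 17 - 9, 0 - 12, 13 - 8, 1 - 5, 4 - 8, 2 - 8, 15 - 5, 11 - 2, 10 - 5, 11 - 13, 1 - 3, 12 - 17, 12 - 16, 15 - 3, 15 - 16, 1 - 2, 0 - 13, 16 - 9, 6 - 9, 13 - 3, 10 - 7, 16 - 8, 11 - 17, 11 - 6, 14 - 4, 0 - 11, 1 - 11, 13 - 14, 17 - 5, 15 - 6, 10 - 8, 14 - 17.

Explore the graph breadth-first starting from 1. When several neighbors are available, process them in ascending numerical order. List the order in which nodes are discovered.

1 2 3 5 11 8 16 13 15 10 17 0 6 4 7 9 12 14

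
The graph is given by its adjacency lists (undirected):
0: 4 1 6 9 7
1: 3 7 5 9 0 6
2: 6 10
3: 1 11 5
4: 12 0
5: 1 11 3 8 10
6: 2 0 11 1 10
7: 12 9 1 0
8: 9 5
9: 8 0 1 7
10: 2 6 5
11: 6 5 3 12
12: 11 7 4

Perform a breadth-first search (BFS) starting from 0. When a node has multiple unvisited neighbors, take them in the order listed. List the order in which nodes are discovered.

Visit 0; enqueue 4, 1, 6, 9, 7 → queue [4, 1, 6, 9, 7]
Visit 4; enqueue 12 → queue [1, 6, 9, 7, 12]
Visit 1; enqueue 3, 5 → queue [6, 9, 7, 12, 3, 5]
Visit 6; enqueue 2, 11, 10 → queue [9, 7, 12, 3, 5, 2, 11, 10]
Visit 9; enqueue 8 → queue [7, 12, 3, 5, 2, 11, 10, 8]
Visit 7 → queue [12, 3, 5, 2, 11, 10, 8]
Visit 12 → queue [3, 5, 2, 11, 10, 8]
Visit 3 → queue [5, 2, 11, 10, 8]
Visit 5 → queue [2, 11, 10, 8]
Visit 2 → queue [11, 10, 8]
Visit 11 → queue [10, 8]
Visit 10 → queue [8]
Visit 8 → queue []

0 4 1 6 9 7 12 3 5 2 11 10 8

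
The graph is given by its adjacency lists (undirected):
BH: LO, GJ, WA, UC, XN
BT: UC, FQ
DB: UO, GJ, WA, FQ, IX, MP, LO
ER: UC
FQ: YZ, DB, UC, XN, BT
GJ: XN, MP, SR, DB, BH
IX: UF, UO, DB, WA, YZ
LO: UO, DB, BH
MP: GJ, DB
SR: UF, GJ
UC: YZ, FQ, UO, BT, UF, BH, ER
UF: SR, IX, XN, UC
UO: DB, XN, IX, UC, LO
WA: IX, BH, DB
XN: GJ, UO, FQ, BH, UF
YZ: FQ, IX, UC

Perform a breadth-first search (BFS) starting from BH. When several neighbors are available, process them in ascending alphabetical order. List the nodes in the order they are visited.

BH, GJ, LO, UC, WA, XN, DB, MP, SR, UO, BT, ER, FQ, UF, YZ, IX

Visit BH; enqueue GJ, LO, UC, WA, XN → queue [GJ, LO, UC, WA, XN]
Visit GJ; enqueue DB, MP, SR → queue [LO, UC, WA, XN, DB, MP, SR]
Visit LO; enqueue UO → queue [UC, WA, XN, DB, MP, SR, UO]
Visit UC; enqueue BT, ER, FQ, UF, YZ → queue [WA, XN, DB, MP, SR, UO, BT, ER, FQ, UF, YZ]
Visit WA; enqueue IX → queue [XN, DB, MP, SR, UO, BT, ER, FQ, UF, YZ, IX]
Visit XN → queue [DB, MP, SR, UO, BT, ER, FQ, UF, YZ, IX]
Visit DB → queue [MP, SR, UO, BT, ER, FQ, UF, YZ, IX]
Visit MP → queue [SR, UO, BT, ER, FQ, UF, YZ, IX]
Visit SR → queue [UO, BT, ER, FQ, UF, YZ, IX]
Visit UO → queue [BT, ER, FQ, UF, YZ, IX]
Visit BT → queue [ER, FQ, UF, YZ, IX]
Visit ER → queue [FQ, UF, YZ, IX]
Visit FQ → queue [UF, YZ, IX]
Visit UF → queue [YZ, IX]
Visit YZ → queue [IX]
Visit IX → queue []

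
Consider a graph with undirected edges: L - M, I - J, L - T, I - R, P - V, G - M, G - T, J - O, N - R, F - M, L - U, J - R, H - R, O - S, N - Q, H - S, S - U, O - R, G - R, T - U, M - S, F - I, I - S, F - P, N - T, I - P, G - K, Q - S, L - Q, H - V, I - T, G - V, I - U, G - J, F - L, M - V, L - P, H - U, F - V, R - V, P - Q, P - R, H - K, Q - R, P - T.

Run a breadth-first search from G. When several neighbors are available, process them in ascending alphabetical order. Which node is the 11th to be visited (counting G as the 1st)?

Visit G; enqueue J, K, M, R, T, V → queue [J, K, M, R, T, V]
Visit J; enqueue I, O → queue [K, M, R, T, V, I, O]
Visit K; enqueue H → queue [M, R, T, V, I, O, H]
Visit M; enqueue F, L, S → queue [R, T, V, I, O, H, F, L, S]
Visit R; enqueue N, P, Q → queue [T, V, I, O, H, F, L, S, N, P, Q]
Visit T; enqueue U → queue [V, I, O, H, F, L, S, N, P, Q, U]
Visit V → queue [I, O, H, F, L, S, N, P, Q, U]
Visit I → queue [O, H, F, L, S, N, P, Q, U]
Visit O → queue [H, F, L, S, N, P, Q, U]
Visit H → queue [F, L, S, N, P, Q, U]
Visit F → queue [L, S, N, P, Q, U]
Visit L → queue [S, N, P, Q, U]
Visit S → queue [N, P, Q, U]
Visit N → queue [P, Q, U]
Visit P → queue [Q, U]
Visit Q → queue [U]
Visit U → queue []

Visit order: G, J, K, M, R, T, V, I, O, H, F, L, S, N, P, Q, U

F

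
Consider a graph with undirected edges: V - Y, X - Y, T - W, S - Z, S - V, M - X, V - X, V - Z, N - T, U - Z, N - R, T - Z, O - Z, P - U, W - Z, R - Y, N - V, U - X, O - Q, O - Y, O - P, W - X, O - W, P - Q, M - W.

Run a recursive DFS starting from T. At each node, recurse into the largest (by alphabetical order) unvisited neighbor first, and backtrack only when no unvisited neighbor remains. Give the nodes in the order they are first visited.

Visit T
T → Z
Z → W
W → X
X → Y
Y → V
V → S
V → N
N → R
Y → O
O → Q
Q → P
P → U
X → M

T, Z, W, X, Y, V, S, N, R, O, Q, P, U, M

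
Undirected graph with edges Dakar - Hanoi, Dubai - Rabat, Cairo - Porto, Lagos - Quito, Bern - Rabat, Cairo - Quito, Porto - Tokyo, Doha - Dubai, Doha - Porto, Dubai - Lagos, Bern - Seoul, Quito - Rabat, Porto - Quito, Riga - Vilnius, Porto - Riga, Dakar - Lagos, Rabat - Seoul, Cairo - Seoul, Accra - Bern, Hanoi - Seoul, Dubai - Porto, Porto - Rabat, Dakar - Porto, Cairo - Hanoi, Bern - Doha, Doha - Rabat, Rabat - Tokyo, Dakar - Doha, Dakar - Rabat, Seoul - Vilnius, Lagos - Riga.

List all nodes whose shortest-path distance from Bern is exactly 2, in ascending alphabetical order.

Level 0: Bern
Level 1: Accra, Doha, Rabat, Seoul
Level 2: Cairo, Dakar, Dubai, Hanoi, Porto, Quito, Tokyo, Vilnius
Level 3: Lagos, Riga

Cairo, Dakar, Dubai, Hanoi, Porto, Quito, Tokyo, Vilnius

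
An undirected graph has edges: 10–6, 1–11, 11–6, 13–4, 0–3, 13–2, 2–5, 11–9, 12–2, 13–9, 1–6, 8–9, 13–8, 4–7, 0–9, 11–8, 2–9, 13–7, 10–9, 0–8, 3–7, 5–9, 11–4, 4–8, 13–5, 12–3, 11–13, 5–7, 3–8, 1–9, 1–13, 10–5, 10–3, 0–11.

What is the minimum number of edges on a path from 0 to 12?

Level 0: 0
Level 1: 3, 8, 9, 11
Level 2: 1, 2, 4, 5, 6, 7, 10, 12, 13
12 first appears at level 2.

2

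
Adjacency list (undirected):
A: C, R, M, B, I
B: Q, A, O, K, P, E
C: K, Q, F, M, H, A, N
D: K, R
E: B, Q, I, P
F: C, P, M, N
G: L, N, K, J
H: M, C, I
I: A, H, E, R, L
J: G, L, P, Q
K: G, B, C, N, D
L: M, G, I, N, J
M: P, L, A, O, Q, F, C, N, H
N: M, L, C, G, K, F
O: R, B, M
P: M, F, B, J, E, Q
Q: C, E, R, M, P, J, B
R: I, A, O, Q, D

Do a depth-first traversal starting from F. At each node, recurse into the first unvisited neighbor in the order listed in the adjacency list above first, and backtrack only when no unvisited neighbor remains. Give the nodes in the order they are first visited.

Visit F
F → C
C → K
K → G
G → L
L → M
M → P
P → B
B → Q
Q → E
E → I
I → A
A → R
R → O
R → D
I → H
Q → J
M → N

F C K G L M P B Q E I A R O D H J N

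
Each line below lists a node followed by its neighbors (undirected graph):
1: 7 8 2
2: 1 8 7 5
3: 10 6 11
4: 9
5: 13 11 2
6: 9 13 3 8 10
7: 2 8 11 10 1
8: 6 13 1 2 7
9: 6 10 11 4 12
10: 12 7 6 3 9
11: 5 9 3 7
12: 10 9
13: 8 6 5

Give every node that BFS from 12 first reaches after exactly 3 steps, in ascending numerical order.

1, 2, 5, 8, 13

Level 0: 12
Level 1: 9, 10
Level 2: 3, 4, 6, 7, 11
Level 3: 1, 2, 5, 8, 13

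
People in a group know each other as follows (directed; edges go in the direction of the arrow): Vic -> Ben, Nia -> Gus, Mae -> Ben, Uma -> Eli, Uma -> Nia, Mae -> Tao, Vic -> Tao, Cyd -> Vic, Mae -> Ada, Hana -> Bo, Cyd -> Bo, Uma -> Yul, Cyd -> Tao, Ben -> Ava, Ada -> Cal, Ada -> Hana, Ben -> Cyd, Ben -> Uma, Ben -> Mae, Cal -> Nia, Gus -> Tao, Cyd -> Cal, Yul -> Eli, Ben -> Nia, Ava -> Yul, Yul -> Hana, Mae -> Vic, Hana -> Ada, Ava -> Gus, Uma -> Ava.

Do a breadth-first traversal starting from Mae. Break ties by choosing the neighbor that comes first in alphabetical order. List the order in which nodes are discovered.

Visit Mae; enqueue Ada, Ben, Tao, Vic → queue [Ada, Ben, Tao, Vic]
Visit Ada; enqueue Cal, Hana → queue [Ben, Tao, Vic, Cal, Hana]
Visit Ben; enqueue Ava, Cyd, Nia, Uma → queue [Tao, Vic, Cal, Hana, Ava, Cyd, Nia, Uma]
Visit Tao → queue [Vic, Cal, Hana, Ava, Cyd, Nia, Uma]
Visit Vic → queue [Cal, Hana, Ava, Cyd, Nia, Uma]
Visit Cal → queue [Hana, Ava, Cyd, Nia, Uma]
Visit Hana; enqueue Bo → queue [Ava, Cyd, Nia, Uma, Bo]
Visit Ava; enqueue Gus, Yul → queue [Cyd, Nia, Uma, Bo, Gus, Yul]
Visit Cyd → queue [Nia, Uma, Bo, Gus, Yul]
Visit Nia → queue [Uma, Bo, Gus, Yul]
Visit Uma; enqueue Eli → queue [Bo, Gus, Yul, Eli]
Visit Bo → queue [Gus, Yul, Eli]
Visit Gus → queue [Yul, Eli]
Visit Yul → queue [Eli]
Visit Eli → queue []

Mae Ada Ben Tao Vic Cal Hana Ava Cyd Nia Uma Bo Gus Yul Eli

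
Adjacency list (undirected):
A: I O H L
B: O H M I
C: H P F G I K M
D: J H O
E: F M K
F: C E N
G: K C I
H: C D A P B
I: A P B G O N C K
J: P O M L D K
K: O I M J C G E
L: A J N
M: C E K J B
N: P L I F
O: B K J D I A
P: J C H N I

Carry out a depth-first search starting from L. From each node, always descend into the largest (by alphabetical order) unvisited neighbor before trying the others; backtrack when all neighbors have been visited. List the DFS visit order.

L N P J O K M E F C I G B H D A

Visit L
L → N
N → P
P → J
J → O
O → K
K → M
M → E
E → F
F → C
C → I
I → G
I → B
B → H
H → D
H → A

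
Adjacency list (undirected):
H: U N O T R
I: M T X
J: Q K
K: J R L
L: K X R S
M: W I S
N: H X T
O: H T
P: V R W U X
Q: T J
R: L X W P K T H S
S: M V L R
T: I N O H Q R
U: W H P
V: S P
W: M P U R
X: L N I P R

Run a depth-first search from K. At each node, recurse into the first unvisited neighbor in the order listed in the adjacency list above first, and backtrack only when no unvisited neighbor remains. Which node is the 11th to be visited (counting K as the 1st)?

Visit K
K → J
J → Q
Q → T
T → I
I → M
M → W
W → P
P → V
V → S
S → L
L → X
X → N
N → H
H → U
H → O
H → R

Visit order: K, J, Q, T, I, M, W, P, V, S, L, X, N, H, U, O, R

L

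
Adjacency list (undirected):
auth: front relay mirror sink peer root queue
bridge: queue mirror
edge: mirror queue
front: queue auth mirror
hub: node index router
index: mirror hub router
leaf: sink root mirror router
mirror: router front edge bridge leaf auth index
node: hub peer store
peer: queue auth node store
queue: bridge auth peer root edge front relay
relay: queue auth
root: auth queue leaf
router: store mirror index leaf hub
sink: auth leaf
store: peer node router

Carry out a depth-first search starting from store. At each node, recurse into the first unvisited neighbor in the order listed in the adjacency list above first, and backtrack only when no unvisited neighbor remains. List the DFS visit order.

store -> peer -> queue -> bridge -> mirror -> router -> index -> hub -> node -> leaf -> sink -> auth -> front -> relay -> root -> edge

Visit store
store → peer
peer → queue
queue → bridge
bridge → mirror
mirror → router
router → index
index → hub
hub → node
router → leaf
leaf → sink
sink → auth
auth → front
auth → relay
auth → root
mirror → edge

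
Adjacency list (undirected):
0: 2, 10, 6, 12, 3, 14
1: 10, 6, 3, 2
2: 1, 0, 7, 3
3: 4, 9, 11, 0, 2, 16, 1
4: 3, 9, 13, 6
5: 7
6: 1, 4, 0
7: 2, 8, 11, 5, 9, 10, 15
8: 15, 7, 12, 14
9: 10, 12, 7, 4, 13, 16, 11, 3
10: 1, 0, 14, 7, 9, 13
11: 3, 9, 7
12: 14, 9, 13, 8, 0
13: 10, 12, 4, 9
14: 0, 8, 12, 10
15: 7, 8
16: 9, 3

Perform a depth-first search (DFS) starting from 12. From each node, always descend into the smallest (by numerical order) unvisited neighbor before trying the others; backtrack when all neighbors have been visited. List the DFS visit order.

12 0 2 1 3 4 6 9 7 5 8 14 10 13 15 11 16

Visit 12
12 → 0
0 → 2
2 → 1
1 → 3
3 → 4
4 → 6
4 → 9
9 → 7
7 → 5
7 → 8
8 → 14
14 → 10
10 → 13
8 → 15
7 → 11
9 → 16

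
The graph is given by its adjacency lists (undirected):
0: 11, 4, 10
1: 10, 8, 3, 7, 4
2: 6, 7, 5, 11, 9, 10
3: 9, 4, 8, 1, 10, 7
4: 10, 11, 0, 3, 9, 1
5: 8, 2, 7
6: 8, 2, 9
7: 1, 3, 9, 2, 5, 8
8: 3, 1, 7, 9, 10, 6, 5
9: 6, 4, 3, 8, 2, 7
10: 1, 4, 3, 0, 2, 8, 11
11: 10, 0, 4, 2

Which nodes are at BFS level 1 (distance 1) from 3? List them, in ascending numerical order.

Level 0: 3
Level 1: 1, 4, 7, 8, 9, 10
Level 2: 0, 2, 5, 6, 11

1, 4, 7, 8, 9, 10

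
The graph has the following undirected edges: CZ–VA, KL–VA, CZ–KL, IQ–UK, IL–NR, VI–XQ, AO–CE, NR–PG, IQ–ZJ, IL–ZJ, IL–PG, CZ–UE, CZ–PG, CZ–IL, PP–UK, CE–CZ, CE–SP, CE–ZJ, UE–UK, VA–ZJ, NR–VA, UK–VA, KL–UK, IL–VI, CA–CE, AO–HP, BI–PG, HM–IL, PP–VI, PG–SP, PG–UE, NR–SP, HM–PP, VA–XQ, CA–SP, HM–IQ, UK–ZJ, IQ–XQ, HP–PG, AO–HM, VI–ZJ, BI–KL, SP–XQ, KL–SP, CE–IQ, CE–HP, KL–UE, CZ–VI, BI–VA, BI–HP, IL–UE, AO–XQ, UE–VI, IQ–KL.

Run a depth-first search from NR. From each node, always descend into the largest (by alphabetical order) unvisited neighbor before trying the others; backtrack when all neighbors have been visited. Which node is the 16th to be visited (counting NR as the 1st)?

CE

Visit NR
NR → VA
VA → ZJ
ZJ → VI
VI → XQ
XQ → SP
SP → PG
PG → UE
UE → UK
UK → PP
PP → HM
HM → IQ
IQ → KL
KL → CZ
CZ → IL
CZ → CE
CE → HP
HP → BI
HP → AO
CE → CA

Visit order: NR, VA, ZJ, VI, XQ, SP, PG, UE, UK, PP, HM, IQ, KL, CZ, IL, CE, HP, BI, AO, CA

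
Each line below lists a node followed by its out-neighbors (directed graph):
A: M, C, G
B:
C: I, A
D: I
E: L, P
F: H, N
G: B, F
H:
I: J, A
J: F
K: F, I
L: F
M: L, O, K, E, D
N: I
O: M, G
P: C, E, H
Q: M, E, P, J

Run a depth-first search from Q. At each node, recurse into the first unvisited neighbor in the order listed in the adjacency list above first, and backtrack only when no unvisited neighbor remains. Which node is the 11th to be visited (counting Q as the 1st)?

Visit Q
Q → M
M → L
L → F
F → H
F → N
N → I
I → J
I → A
A → C
A → G
G → B
M → O
M → K
M → E
E → P
M → D

Visit order: Q, M, L, F, H, N, I, J, A, C, G, B, O, K, E, P, D

G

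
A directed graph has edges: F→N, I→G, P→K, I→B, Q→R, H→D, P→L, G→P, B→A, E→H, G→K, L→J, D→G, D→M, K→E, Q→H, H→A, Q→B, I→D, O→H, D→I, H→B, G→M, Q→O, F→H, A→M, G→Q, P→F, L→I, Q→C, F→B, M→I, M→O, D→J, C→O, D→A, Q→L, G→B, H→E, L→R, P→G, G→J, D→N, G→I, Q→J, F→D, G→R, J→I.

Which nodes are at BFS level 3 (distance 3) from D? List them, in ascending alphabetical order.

Level 0: D
Level 1: A, G, I, J, M, N
Level 2: B, K, O, P, Q, R
Level 3: C, E, F, H, L

C, E, F, H, L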